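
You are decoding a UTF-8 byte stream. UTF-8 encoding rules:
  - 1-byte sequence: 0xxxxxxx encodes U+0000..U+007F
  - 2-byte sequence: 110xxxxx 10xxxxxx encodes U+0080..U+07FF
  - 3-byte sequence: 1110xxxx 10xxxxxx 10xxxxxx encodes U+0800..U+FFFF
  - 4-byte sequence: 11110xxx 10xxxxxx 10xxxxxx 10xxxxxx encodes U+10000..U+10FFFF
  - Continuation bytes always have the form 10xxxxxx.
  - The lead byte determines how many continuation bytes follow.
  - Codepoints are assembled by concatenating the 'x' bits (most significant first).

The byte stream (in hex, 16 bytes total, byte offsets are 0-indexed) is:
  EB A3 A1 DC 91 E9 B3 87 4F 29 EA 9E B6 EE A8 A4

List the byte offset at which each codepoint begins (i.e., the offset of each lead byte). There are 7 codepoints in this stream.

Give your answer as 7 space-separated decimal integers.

Byte[0]=EB: 3-byte lead, need 2 cont bytes. acc=0xB
Byte[1]=A3: continuation. acc=(acc<<6)|0x23=0x2E3
Byte[2]=A1: continuation. acc=(acc<<6)|0x21=0xB8E1
Completed: cp=U+B8E1 (starts at byte 0)
Byte[3]=DC: 2-byte lead, need 1 cont bytes. acc=0x1C
Byte[4]=91: continuation. acc=(acc<<6)|0x11=0x711
Completed: cp=U+0711 (starts at byte 3)
Byte[5]=E9: 3-byte lead, need 2 cont bytes. acc=0x9
Byte[6]=B3: continuation. acc=(acc<<6)|0x33=0x273
Byte[7]=87: continuation. acc=(acc<<6)|0x07=0x9CC7
Completed: cp=U+9CC7 (starts at byte 5)
Byte[8]=4F: 1-byte ASCII. cp=U+004F
Byte[9]=29: 1-byte ASCII. cp=U+0029
Byte[10]=EA: 3-byte lead, need 2 cont bytes. acc=0xA
Byte[11]=9E: continuation. acc=(acc<<6)|0x1E=0x29E
Byte[12]=B6: continuation. acc=(acc<<6)|0x36=0xA7B6
Completed: cp=U+A7B6 (starts at byte 10)
Byte[13]=EE: 3-byte lead, need 2 cont bytes. acc=0xE
Byte[14]=A8: continuation. acc=(acc<<6)|0x28=0x3A8
Byte[15]=A4: continuation. acc=(acc<<6)|0x24=0xEA24
Completed: cp=U+EA24 (starts at byte 13)

Answer: 0 3 5 8 9 10 13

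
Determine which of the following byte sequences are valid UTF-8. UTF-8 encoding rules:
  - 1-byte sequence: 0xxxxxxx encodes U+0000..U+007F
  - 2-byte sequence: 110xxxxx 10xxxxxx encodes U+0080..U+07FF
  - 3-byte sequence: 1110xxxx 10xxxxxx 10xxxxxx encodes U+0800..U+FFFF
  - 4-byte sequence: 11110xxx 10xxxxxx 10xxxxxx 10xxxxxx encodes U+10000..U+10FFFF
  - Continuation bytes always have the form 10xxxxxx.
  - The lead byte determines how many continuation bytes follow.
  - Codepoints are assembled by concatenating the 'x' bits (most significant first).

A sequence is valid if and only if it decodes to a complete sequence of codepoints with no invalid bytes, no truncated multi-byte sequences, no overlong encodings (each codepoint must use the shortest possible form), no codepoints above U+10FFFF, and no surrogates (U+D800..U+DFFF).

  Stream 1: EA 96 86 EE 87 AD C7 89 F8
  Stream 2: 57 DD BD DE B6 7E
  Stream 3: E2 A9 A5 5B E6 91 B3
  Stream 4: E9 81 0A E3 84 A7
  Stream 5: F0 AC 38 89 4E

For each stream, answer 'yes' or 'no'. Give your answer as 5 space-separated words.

Stream 1: error at byte offset 8. INVALID
Stream 2: decodes cleanly. VALID
Stream 3: decodes cleanly. VALID
Stream 4: error at byte offset 2. INVALID
Stream 5: error at byte offset 2. INVALID

Answer: no yes yes no no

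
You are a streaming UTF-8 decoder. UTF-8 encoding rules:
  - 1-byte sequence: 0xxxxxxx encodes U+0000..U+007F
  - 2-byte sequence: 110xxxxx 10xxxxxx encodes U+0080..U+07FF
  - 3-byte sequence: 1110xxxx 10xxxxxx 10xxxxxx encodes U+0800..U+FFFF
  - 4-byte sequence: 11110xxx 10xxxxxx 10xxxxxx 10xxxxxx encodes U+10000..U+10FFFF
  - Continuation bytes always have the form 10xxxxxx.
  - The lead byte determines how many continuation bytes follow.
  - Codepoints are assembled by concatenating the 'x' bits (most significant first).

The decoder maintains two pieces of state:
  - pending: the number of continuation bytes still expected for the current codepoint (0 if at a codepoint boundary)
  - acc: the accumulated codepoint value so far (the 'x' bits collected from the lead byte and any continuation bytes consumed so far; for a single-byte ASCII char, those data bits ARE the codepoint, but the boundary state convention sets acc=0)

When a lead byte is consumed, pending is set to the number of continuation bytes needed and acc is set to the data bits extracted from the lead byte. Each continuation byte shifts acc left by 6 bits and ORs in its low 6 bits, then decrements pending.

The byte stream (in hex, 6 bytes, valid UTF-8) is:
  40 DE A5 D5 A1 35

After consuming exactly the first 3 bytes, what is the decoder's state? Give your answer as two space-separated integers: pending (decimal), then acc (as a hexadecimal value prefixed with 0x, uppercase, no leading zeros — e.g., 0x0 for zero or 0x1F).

Answer: 0 0x7A5

Derivation:
Byte[0]=40: 1-byte. pending=0, acc=0x0
Byte[1]=DE: 2-byte lead. pending=1, acc=0x1E
Byte[2]=A5: continuation. acc=(acc<<6)|0x25=0x7A5, pending=0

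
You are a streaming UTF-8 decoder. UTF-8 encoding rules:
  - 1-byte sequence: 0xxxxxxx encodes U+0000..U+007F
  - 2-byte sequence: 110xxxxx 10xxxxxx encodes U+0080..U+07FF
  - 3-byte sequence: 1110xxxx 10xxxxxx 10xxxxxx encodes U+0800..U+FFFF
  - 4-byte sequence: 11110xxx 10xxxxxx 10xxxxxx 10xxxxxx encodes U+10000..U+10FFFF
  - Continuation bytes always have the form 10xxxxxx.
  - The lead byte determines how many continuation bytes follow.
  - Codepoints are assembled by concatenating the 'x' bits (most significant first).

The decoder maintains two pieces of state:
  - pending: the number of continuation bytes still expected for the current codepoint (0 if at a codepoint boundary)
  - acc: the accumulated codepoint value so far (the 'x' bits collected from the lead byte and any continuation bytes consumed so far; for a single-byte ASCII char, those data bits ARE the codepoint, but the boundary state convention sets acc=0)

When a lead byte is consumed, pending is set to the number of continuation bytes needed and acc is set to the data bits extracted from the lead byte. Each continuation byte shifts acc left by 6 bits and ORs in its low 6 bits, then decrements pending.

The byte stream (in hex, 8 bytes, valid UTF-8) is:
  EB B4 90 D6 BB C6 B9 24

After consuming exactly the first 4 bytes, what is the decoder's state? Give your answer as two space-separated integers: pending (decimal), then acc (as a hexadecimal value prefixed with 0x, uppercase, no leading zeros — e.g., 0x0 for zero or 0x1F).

Byte[0]=EB: 3-byte lead. pending=2, acc=0xB
Byte[1]=B4: continuation. acc=(acc<<6)|0x34=0x2F4, pending=1
Byte[2]=90: continuation. acc=(acc<<6)|0x10=0xBD10, pending=0
Byte[3]=D6: 2-byte lead. pending=1, acc=0x16

Answer: 1 0x16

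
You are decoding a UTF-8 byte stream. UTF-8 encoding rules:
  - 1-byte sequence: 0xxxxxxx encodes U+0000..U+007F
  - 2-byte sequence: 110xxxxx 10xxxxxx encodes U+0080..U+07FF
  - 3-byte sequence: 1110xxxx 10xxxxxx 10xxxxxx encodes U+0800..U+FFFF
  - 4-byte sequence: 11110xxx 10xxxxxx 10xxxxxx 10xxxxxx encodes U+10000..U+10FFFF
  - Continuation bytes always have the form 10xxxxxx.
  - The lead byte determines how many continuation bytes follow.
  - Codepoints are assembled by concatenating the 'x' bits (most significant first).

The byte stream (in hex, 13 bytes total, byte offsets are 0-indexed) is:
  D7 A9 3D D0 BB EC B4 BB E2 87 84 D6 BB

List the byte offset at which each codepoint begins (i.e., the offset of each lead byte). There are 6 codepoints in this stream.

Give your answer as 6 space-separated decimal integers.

Byte[0]=D7: 2-byte lead, need 1 cont bytes. acc=0x17
Byte[1]=A9: continuation. acc=(acc<<6)|0x29=0x5E9
Completed: cp=U+05E9 (starts at byte 0)
Byte[2]=3D: 1-byte ASCII. cp=U+003D
Byte[3]=D0: 2-byte lead, need 1 cont bytes. acc=0x10
Byte[4]=BB: continuation. acc=(acc<<6)|0x3B=0x43B
Completed: cp=U+043B (starts at byte 3)
Byte[5]=EC: 3-byte lead, need 2 cont bytes. acc=0xC
Byte[6]=B4: continuation. acc=(acc<<6)|0x34=0x334
Byte[7]=BB: continuation. acc=(acc<<6)|0x3B=0xCD3B
Completed: cp=U+CD3B (starts at byte 5)
Byte[8]=E2: 3-byte lead, need 2 cont bytes. acc=0x2
Byte[9]=87: continuation. acc=(acc<<6)|0x07=0x87
Byte[10]=84: continuation. acc=(acc<<6)|0x04=0x21C4
Completed: cp=U+21C4 (starts at byte 8)
Byte[11]=D6: 2-byte lead, need 1 cont bytes. acc=0x16
Byte[12]=BB: continuation. acc=(acc<<6)|0x3B=0x5BB
Completed: cp=U+05BB (starts at byte 11)

Answer: 0 2 3 5 8 11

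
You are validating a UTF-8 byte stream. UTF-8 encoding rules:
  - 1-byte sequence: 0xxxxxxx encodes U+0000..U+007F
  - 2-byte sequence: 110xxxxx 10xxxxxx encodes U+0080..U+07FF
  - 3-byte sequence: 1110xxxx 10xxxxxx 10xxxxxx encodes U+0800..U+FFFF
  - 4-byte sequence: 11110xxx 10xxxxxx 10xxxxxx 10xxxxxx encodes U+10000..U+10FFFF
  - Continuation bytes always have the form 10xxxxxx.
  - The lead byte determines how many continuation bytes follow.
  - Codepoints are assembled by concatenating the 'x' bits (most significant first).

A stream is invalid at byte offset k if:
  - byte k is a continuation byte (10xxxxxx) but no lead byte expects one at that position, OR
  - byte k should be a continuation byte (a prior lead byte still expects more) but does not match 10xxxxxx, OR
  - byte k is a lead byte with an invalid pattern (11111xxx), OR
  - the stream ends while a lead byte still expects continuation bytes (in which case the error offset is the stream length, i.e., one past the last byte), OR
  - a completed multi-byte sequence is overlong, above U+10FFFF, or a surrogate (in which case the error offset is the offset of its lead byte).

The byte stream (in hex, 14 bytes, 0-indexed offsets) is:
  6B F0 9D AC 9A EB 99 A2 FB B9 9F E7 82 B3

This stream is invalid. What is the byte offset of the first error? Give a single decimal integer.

Byte[0]=6B: 1-byte ASCII. cp=U+006B
Byte[1]=F0: 4-byte lead, need 3 cont bytes. acc=0x0
Byte[2]=9D: continuation. acc=(acc<<6)|0x1D=0x1D
Byte[3]=AC: continuation. acc=(acc<<6)|0x2C=0x76C
Byte[4]=9A: continuation. acc=(acc<<6)|0x1A=0x1DB1A
Completed: cp=U+1DB1A (starts at byte 1)
Byte[5]=EB: 3-byte lead, need 2 cont bytes. acc=0xB
Byte[6]=99: continuation. acc=(acc<<6)|0x19=0x2D9
Byte[7]=A2: continuation. acc=(acc<<6)|0x22=0xB662
Completed: cp=U+B662 (starts at byte 5)
Byte[8]=FB: INVALID lead byte (not 0xxx/110x/1110/11110)

Answer: 8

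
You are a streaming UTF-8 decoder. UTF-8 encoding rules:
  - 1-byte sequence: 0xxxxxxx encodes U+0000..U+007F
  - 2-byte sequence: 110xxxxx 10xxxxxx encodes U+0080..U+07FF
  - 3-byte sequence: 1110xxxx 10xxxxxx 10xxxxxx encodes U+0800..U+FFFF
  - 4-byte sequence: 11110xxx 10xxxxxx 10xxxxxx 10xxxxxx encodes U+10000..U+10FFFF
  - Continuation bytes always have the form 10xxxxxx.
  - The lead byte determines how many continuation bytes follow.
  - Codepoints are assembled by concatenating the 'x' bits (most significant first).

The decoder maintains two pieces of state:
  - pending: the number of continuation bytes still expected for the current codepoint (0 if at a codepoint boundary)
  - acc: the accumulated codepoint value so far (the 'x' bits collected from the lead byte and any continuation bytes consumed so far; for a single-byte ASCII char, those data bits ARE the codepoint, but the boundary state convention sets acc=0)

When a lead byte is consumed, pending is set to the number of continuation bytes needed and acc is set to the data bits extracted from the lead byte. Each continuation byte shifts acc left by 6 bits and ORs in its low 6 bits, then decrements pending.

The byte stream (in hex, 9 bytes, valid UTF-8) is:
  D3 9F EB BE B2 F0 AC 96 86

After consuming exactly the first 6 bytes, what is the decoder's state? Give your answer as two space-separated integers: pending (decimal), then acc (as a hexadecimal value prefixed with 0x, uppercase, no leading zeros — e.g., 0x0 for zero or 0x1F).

Answer: 3 0x0

Derivation:
Byte[0]=D3: 2-byte lead. pending=1, acc=0x13
Byte[1]=9F: continuation. acc=(acc<<6)|0x1F=0x4DF, pending=0
Byte[2]=EB: 3-byte lead. pending=2, acc=0xB
Byte[3]=BE: continuation. acc=(acc<<6)|0x3E=0x2FE, pending=1
Byte[4]=B2: continuation. acc=(acc<<6)|0x32=0xBFB2, pending=0
Byte[5]=F0: 4-byte lead. pending=3, acc=0x0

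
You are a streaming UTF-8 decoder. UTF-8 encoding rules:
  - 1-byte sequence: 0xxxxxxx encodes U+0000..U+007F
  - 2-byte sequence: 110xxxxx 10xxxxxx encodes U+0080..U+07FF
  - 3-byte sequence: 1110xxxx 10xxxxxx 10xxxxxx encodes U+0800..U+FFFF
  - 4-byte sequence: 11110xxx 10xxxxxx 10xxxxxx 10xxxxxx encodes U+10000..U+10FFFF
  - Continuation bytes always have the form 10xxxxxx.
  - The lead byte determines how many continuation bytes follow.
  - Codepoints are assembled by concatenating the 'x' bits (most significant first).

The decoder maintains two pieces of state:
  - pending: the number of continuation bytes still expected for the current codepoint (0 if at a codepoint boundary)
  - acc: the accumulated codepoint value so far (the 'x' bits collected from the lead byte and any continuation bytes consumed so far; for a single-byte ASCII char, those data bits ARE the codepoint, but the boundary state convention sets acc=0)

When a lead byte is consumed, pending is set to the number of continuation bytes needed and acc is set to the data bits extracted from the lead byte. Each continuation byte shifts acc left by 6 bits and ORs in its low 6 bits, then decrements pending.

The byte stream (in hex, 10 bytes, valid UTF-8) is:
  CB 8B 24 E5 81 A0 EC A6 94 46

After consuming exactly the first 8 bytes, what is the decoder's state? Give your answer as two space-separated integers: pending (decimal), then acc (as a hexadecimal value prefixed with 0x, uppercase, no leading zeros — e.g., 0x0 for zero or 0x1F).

Byte[0]=CB: 2-byte lead. pending=1, acc=0xB
Byte[1]=8B: continuation. acc=(acc<<6)|0x0B=0x2CB, pending=0
Byte[2]=24: 1-byte. pending=0, acc=0x0
Byte[3]=E5: 3-byte lead. pending=2, acc=0x5
Byte[4]=81: continuation. acc=(acc<<6)|0x01=0x141, pending=1
Byte[5]=A0: continuation. acc=(acc<<6)|0x20=0x5060, pending=0
Byte[6]=EC: 3-byte lead. pending=2, acc=0xC
Byte[7]=A6: continuation. acc=(acc<<6)|0x26=0x326, pending=1

Answer: 1 0x326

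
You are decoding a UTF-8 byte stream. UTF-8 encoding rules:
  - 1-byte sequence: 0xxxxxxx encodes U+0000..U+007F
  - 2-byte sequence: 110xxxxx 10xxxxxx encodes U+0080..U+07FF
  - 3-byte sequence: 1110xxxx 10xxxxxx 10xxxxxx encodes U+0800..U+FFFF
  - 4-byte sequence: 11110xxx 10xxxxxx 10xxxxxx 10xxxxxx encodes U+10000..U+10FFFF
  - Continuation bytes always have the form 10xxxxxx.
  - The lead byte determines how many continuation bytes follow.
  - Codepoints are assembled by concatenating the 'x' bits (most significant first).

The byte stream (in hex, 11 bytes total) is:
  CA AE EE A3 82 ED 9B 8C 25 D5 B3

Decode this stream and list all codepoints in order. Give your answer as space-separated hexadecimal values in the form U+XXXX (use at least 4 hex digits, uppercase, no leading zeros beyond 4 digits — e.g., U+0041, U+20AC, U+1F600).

Answer: U+02AE U+E8C2 U+D6CC U+0025 U+0573

Derivation:
Byte[0]=CA: 2-byte lead, need 1 cont bytes. acc=0xA
Byte[1]=AE: continuation. acc=(acc<<6)|0x2E=0x2AE
Completed: cp=U+02AE (starts at byte 0)
Byte[2]=EE: 3-byte lead, need 2 cont bytes. acc=0xE
Byte[3]=A3: continuation. acc=(acc<<6)|0x23=0x3A3
Byte[4]=82: continuation. acc=(acc<<6)|0x02=0xE8C2
Completed: cp=U+E8C2 (starts at byte 2)
Byte[5]=ED: 3-byte lead, need 2 cont bytes. acc=0xD
Byte[6]=9B: continuation. acc=(acc<<6)|0x1B=0x35B
Byte[7]=8C: continuation. acc=(acc<<6)|0x0C=0xD6CC
Completed: cp=U+D6CC (starts at byte 5)
Byte[8]=25: 1-byte ASCII. cp=U+0025
Byte[9]=D5: 2-byte lead, need 1 cont bytes. acc=0x15
Byte[10]=B3: continuation. acc=(acc<<6)|0x33=0x573
Completed: cp=U+0573 (starts at byte 9)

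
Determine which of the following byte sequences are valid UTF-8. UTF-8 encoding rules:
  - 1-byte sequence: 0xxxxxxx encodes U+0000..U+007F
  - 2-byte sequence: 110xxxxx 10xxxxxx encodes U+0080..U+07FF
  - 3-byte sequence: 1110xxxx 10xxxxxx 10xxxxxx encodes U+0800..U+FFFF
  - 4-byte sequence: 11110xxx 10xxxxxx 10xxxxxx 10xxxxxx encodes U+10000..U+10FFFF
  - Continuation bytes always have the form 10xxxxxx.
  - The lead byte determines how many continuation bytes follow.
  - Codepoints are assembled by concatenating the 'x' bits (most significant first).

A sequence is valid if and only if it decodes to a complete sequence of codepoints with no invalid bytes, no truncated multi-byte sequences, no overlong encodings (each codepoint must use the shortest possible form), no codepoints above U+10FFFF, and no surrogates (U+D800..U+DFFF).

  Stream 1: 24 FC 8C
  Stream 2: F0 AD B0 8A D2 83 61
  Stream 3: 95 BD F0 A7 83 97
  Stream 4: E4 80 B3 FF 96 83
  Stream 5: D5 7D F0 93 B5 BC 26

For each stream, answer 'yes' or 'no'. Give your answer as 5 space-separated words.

Answer: no yes no no no

Derivation:
Stream 1: error at byte offset 1. INVALID
Stream 2: decodes cleanly. VALID
Stream 3: error at byte offset 0. INVALID
Stream 4: error at byte offset 3. INVALID
Stream 5: error at byte offset 1. INVALID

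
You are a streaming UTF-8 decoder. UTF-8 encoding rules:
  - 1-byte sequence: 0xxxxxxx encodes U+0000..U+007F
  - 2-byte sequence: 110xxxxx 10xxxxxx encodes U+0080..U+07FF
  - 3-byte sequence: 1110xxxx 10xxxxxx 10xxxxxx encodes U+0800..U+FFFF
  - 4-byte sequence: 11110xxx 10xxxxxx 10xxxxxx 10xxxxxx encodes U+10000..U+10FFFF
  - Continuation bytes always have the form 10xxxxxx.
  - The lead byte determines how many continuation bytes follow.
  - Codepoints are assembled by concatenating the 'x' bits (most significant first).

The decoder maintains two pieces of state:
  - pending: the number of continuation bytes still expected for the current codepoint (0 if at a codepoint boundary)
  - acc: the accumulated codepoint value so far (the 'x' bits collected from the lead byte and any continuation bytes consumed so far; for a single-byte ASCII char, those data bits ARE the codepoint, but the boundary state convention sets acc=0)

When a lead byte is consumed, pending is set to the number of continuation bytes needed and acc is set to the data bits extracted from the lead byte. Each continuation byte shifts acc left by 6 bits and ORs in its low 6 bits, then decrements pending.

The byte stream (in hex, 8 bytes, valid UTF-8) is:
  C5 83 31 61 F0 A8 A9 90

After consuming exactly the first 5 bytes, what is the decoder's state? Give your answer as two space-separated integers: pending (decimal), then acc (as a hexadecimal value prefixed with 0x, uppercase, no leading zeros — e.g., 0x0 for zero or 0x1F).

Byte[0]=C5: 2-byte lead. pending=1, acc=0x5
Byte[1]=83: continuation. acc=(acc<<6)|0x03=0x143, pending=0
Byte[2]=31: 1-byte. pending=0, acc=0x0
Byte[3]=61: 1-byte. pending=0, acc=0x0
Byte[4]=F0: 4-byte lead. pending=3, acc=0x0

Answer: 3 0x0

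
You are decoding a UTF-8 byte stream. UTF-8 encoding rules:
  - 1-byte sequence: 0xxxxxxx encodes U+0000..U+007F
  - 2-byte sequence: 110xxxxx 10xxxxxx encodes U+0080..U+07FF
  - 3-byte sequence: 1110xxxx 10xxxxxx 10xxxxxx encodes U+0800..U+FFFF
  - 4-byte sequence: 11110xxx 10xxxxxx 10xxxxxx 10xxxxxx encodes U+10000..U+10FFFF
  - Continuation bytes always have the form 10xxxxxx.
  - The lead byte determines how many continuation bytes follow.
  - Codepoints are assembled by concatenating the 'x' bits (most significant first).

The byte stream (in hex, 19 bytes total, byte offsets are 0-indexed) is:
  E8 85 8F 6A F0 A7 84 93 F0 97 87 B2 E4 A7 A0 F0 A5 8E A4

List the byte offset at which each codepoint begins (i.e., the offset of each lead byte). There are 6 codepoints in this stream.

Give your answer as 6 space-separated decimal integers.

Byte[0]=E8: 3-byte lead, need 2 cont bytes. acc=0x8
Byte[1]=85: continuation. acc=(acc<<6)|0x05=0x205
Byte[2]=8F: continuation. acc=(acc<<6)|0x0F=0x814F
Completed: cp=U+814F (starts at byte 0)
Byte[3]=6A: 1-byte ASCII. cp=U+006A
Byte[4]=F0: 4-byte lead, need 3 cont bytes. acc=0x0
Byte[5]=A7: continuation. acc=(acc<<6)|0x27=0x27
Byte[6]=84: continuation. acc=(acc<<6)|0x04=0x9C4
Byte[7]=93: continuation. acc=(acc<<6)|0x13=0x27113
Completed: cp=U+27113 (starts at byte 4)
Byte[8]=F0: 4-byte lead, need 3 cont bytes. acc=0x0
Byte[9]=97: continuation. acc=(acc<<6)|0x17=0x17
Byte[10]=87: continuation. acc=(acc<<6)|0x07=0x5C7
Byte[11]=B2: continuation. acc=(acc<<6)|0x32=0x171F2
Completed: cp=U+171F2 (starts at byte 8)
Byte[12]=E4: 3-byte lead, need 2 cont bytes. acc=0x4
Byte[13]=A7: continuation. acc=(acc<<6)|0x27=0x127
Byte[14]=A0: continuation. acc=(acc<<6)|0x20=0x49E0
Completed: cp=U+49E0 (starts at byte 12)
Byte[15]=F0: 4-byte lead, need 3 cont bytes. acc=0x0
Byte[16]=A5: continuation. acc=(acc<<6)|0x25=0x25
Byte[17]=8E: continuation. acc=(acc<<6)|0x0E=0x94E
Byte[18]=A4: continuation. acc=(acc<<6)|0x24=0x253A4
Completed: cp=U+253A4 (starts at byte 15)

Answer: 0 3 4 8 12 15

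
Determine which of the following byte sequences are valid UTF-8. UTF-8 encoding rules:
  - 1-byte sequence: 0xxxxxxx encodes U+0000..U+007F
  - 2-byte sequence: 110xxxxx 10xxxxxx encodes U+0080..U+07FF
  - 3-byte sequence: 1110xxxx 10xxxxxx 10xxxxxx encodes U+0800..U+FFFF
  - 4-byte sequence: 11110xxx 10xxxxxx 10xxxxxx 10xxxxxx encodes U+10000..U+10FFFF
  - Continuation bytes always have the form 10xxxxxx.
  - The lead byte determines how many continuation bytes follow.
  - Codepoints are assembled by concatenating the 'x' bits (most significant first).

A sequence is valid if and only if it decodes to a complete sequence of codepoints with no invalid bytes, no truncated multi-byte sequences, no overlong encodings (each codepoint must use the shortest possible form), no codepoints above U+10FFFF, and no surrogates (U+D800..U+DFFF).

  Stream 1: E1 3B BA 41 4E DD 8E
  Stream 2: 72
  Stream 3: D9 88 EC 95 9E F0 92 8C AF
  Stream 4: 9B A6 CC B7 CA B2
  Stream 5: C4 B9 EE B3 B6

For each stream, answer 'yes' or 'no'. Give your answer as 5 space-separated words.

Stream 1: error at byte offset 1. INVALID
Stream 2: decodes cleanly. VALID
Stream 3: decodes cleanly. VALID
Stream 4: error at byte offset 0. INVALID
Stream 5: decodes cleanly. VALID

Answer: no yes yes no yes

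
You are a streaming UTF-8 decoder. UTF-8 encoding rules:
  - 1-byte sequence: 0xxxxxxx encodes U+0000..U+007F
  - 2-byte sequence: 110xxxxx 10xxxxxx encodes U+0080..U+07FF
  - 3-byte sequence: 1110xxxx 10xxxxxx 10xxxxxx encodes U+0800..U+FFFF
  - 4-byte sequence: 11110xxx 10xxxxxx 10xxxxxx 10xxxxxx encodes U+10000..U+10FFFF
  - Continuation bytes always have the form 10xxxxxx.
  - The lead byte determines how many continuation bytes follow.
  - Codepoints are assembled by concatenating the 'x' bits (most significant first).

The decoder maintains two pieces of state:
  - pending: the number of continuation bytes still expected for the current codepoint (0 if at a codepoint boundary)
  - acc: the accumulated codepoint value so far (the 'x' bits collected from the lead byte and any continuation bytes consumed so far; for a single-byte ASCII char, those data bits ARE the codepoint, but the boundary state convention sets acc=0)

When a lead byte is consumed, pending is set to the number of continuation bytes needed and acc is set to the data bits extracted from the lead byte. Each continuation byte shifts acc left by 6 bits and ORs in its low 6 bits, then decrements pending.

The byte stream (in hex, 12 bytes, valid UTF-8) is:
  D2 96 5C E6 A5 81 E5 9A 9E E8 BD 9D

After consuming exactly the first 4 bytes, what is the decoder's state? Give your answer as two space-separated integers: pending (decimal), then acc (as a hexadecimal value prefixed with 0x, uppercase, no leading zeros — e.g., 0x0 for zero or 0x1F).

Byte[0]=D2: 2-byte lead. pending=1, acc=0x12
Byte[1]=96: continuation. acc=(acc<<6)|0x16=0x496, pending=0
Byte[2]=5C: 1-byte. pending=0, acc=0x0
Byte[3]=E6: 3-byte lead. pending=2, acc=0x6

Answer: 2 0x6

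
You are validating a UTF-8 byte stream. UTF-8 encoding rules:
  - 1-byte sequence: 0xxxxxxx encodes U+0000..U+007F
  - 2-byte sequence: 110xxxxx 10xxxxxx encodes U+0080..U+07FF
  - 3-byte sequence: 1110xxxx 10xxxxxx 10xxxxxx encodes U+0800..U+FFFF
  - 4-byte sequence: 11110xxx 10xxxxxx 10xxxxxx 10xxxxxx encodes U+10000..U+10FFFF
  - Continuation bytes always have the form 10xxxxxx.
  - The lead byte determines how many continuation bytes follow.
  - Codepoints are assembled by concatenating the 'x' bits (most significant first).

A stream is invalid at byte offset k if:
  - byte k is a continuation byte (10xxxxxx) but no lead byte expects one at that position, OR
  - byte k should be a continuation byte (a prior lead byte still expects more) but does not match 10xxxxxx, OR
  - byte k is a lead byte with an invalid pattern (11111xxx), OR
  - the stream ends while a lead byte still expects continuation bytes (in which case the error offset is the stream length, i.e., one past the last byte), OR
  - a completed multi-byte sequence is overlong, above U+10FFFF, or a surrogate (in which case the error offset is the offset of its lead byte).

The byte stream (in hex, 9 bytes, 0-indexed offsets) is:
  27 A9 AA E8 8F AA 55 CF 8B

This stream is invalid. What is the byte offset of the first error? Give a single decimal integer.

Byte[0]=27: 1-byte ASCII. cp=U+0027
Byte[1]=A9: INVALID lead byte (not 0xxx/110x/1110/11110)

Answer: 1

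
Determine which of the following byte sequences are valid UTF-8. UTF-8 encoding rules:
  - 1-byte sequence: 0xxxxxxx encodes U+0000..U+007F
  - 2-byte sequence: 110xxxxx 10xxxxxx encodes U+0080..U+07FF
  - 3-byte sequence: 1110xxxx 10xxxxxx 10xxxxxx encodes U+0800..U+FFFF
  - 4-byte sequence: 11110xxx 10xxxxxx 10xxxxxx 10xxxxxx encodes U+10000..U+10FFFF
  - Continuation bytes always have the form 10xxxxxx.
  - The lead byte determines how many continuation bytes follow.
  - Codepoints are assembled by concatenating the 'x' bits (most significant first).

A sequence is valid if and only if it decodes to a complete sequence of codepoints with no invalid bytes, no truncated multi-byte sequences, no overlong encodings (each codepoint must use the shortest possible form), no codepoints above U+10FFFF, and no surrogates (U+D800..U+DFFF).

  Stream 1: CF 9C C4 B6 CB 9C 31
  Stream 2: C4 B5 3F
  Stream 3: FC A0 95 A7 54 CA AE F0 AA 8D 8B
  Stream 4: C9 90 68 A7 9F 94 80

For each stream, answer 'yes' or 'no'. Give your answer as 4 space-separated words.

Answer: yes yes no no

Derivation:
Stream 1: decodes cleanly. VALID
Stream 2: decodes cleanly. VALID
Stream 3: error at byte offset 0. INVALID
Stream 4: error at byte offset 3. INVALID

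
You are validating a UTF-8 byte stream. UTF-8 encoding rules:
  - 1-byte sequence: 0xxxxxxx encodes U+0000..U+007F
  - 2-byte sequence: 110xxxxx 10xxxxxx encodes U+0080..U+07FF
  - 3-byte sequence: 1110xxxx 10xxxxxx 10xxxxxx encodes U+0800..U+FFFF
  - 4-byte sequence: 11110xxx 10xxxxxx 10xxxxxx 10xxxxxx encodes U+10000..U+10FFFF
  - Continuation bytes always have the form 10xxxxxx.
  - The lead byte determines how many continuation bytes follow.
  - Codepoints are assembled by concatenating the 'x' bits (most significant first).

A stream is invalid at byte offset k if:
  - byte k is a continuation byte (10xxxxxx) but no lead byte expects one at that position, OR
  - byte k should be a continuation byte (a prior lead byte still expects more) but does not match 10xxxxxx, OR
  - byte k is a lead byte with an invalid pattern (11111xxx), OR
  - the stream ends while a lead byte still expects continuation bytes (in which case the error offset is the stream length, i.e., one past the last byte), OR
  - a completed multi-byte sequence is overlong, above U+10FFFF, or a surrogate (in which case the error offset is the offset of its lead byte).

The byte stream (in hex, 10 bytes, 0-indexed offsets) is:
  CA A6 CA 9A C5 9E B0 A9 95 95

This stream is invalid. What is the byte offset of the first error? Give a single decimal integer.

Answer: 6

Derivation:
Byte[0]=CA: 2-byte lead, need 1 cont bytes. acc=0xA
Byte[1]=A6: continuation. acc=(acc<<6)|0x26=0x2A6
Completed: cp=U+02A6 (starts at byte 0)
Byte[2]=CA: 2-byte lead, need 1 cont bytes. acc=0xA
Byte[3]=9A: continuation. acc=(acc<<6)|0x1A=0x29A
Completed: cp=U+029A (starts at byte 2)
Byte[4]=C5: 2-byte lead, need 1 cont bytes. acc=0x5
Byte[5]=9E: continuation. acc=(acc<<6)|0x1E=0x15E
Completed: cp=U+015E (starts at byte 4)
Byte[6]=B0: INVALID lead byte (not 0xxx/110x/1110/11110)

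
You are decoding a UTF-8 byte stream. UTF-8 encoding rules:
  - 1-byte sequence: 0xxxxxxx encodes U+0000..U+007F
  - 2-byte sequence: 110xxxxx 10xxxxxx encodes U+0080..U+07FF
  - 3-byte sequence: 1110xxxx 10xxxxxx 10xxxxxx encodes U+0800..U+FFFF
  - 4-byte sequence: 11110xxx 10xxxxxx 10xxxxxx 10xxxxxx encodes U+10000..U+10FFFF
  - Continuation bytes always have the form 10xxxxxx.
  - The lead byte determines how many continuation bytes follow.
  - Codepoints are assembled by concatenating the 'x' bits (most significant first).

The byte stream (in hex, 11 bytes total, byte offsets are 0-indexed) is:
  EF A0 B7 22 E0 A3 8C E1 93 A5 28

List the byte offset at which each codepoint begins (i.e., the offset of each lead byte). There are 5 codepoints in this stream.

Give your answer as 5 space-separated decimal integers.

Answer: 0 3 4 7 10

Derivation:
Byte[0]=EF: 3-byte lead, need 2 cont bytes. acc=0xF
Byte[1]=A0: continuation. acc=(acc<<6)|0x20=0x3E0
Byte[2]=B7: continuation. acc=(acc<<6)|0x37=0xF837
Completed: cp=U+F837 (starts at byte 0)
Byte[3]=22: 1-byte ASCII. cp=U+0022
Byte[4]=E0: 3-byte lead, need 2 cont bytes. acc=0x0
Byte[5]=A3: continuation. acc=(acc<<6)|0x23=0x23
Byte[6]=8C: continuation. acc=(acc<<6)|0x0C=0x8CC
Completed: cp=U+08CC (starts at byte 4)
Byte[7]=E1: 3-byte lead, need 2 cont bytes. acc=0x1
Byte[8]=93: continuation. acc=(acc<<6)|0x13=0x53
Byte[9]=A5: continuation. acc=(acc<<6)|0x25=0x14E5
Completed: cp=U+14E5 (starts at byte 7)
Byte[10]=28: 1-byte ASCII. cp=U+0028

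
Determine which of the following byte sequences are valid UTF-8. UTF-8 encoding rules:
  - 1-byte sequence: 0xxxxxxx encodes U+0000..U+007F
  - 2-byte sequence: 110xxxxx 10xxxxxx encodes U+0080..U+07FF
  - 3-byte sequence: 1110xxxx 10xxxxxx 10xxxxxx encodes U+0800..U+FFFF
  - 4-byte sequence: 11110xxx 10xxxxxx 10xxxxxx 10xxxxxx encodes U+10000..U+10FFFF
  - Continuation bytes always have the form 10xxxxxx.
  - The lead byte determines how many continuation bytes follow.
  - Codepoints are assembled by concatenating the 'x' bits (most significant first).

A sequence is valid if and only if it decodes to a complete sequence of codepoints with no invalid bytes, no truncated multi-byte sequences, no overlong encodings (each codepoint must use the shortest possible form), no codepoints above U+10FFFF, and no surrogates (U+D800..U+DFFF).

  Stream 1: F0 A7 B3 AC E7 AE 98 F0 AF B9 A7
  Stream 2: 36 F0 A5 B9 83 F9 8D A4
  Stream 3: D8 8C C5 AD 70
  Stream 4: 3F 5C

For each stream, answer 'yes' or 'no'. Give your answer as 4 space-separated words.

Stream 1: decodes cleanly. VALID
Stream 2: error at byte offset 5. INVALID
Stream 3: decodes cleanly. VALID
Stream 4: decodes cleanly. VALID

Answer: yes no yes yes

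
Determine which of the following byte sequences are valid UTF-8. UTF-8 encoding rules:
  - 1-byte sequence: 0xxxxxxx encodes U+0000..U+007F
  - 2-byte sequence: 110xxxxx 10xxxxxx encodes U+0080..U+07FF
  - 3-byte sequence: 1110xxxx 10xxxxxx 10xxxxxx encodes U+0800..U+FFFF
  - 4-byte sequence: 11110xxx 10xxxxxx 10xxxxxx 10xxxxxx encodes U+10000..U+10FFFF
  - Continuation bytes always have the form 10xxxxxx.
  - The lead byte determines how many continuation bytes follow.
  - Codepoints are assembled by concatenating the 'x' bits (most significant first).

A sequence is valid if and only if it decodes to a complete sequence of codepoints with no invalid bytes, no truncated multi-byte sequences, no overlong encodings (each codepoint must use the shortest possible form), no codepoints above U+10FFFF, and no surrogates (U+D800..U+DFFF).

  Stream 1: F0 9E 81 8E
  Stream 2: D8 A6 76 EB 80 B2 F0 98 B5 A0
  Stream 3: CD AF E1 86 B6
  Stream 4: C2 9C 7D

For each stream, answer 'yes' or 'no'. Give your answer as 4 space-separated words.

Answer: yes yes yes yes

Derivation:
Stream 1: decodes cleanly. VALID
Stream 2: decodes cleanly. VALID
Stream 3: decodes cleanly. VALID
Stream 4: decodes cleanly. VALID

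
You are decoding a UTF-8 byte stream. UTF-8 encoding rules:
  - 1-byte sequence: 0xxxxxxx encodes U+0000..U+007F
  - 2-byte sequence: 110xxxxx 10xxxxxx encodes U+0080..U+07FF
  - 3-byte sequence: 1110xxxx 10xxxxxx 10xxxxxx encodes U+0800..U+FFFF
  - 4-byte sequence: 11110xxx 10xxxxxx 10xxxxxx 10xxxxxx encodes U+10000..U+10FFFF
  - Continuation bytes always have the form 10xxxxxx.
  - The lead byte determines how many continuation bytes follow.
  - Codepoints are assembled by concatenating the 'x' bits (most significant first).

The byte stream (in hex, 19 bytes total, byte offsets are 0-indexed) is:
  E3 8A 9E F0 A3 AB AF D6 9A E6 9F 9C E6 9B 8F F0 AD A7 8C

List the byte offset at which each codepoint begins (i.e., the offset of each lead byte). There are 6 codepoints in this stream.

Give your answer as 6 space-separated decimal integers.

Answer: 0 3 7 9 12 15

Derivation:
Byte[0]=E3: 3-byte lead, need 2 cont bytes. acc=0x3
Byte[1]=8A: continuation. acc=(acc<<6)|0x0A=0xCA
Byte[2]=9E: continuation. acc=(acc<<6)|0x1E=0x329E
Completed: cp=U+329E (starts at byte 0)
Byte[3]=F0: 4-byte lead, need 3 cont bytes. acc=0x0
Byte[4]=A3: continuation. acc=(acc<<6)|0x23=0x23
Byte[5]=AB: continuation. acc=(acc<<6)|0x2B=0x8EB
Byte[6]=AF: continuation. acc=(acc<<6)|0x2F=0x23AEF
Completed: cp=U+23AEF (starts at byte 3)
Byte[7]=D6: 2-byte lead, need 1 cont bytes. acc=0x16
Byte[8]=9A: continuation. acc=(acc<<6)|0x1A=0x59A
Completed: cp=U+059A (starts at byte 7)
Byte[9]=E6: 3-byte lead, need 2 cont bytes. acc=0x6
Byte[10]=9F: continuation. acc=(acc<<6)|0x1F=0x19F
Byte[11]=9C: continuation. acc=(acc<<6)|0x1C=0x67DC
Completed: cp=U+67DC (starts at byte 9)
Byte[12]=E6: 3-byte lead, need 2 cont bytes. acc=0x6
Byte[13]=9B: continuation. acc=(acc<<6)|0x1B=0x19B
Byte[14]=8F: continuation. acc=(acc<<6)|0x0F=0x66CF
Completed: cp=U+66CF (starts at byte 12)
Byte[15]=F0: 4-byte lead, need 3 cont bytes. acc=0x0
Byte[16]=AD: continuation. acc=(acc<<6)|0x2D=0x2D
Byte[17]=A7: continuation. acc=(acc<<6)|0x27=0xB67
Byte[18]=8C: continuation. acc=(acc<<6)|0x0C=0x2D9CC
Completed: cp=U+2D9CC (starts at byte 15)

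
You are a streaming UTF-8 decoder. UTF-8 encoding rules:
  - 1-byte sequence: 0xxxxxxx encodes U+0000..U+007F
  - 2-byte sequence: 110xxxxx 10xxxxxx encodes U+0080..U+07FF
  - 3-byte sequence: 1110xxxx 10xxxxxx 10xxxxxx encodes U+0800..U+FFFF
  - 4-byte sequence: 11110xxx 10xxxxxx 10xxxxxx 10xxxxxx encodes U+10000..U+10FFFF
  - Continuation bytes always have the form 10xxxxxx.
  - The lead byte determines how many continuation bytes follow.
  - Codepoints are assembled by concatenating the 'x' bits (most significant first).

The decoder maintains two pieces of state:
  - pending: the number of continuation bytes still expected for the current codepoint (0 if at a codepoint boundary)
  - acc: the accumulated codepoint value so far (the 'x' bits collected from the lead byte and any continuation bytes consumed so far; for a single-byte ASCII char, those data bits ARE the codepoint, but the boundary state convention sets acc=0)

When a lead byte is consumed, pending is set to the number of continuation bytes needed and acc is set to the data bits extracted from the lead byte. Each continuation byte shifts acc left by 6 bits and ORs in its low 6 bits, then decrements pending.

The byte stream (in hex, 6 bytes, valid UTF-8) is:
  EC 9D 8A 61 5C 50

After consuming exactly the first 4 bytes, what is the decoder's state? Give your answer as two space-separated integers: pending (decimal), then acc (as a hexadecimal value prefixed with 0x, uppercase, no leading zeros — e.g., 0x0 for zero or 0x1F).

Byte[0]=EC: 3-byte lead. pending=2, acc=0xC
Byte[1]=9D: continuation. acc=(acc<<6)|0x1D=0x31D, pending=1
Byte[2]=8A: continuation. acc=(acc<<6)|0x0A=0xC74A, pending=0
Byte[3]=61: 1-byte. pending=0, acc=0x0

Answer: 0 0x0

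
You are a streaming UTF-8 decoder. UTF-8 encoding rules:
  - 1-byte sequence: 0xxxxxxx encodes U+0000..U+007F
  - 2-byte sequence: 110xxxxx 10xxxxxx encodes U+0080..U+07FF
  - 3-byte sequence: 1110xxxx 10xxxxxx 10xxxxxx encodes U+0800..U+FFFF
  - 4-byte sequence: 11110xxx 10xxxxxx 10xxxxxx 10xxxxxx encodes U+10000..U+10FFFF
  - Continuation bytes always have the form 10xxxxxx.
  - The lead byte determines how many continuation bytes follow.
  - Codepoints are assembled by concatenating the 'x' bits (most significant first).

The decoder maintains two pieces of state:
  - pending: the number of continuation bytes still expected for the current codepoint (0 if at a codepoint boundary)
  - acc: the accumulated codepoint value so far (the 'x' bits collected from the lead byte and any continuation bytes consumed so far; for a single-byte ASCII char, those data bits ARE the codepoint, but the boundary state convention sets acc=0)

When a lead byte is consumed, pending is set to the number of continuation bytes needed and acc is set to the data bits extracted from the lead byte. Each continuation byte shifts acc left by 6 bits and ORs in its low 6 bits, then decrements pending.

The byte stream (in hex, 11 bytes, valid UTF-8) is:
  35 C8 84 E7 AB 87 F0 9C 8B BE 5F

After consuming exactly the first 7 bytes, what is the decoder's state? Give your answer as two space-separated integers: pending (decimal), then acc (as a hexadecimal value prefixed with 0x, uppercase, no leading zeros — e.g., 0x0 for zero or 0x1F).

Answer: 3 0x0

Derivation:
Byte[0]=35: 1-byte. pending=0, acc=0x0
Byte[1]=C8: 2-byte lead. pending=1, acc=0x8
Byte[2]=84: continuation. acc=(acc<<6)|0x04=0x204, pending=0
Byte[3]=E7: 3-byte lead. pending=2, acc=0x7
Byte[4]=AB: continuation. acc=(acc<<6)|0x2B=0x1EB, pending=1
Byte[5]=87: continuation. acc=(acc<<6)|0x07=0x7AC7, pending=0
Byte[6]=F0: 4-byte lead. pending=3, acc=0x0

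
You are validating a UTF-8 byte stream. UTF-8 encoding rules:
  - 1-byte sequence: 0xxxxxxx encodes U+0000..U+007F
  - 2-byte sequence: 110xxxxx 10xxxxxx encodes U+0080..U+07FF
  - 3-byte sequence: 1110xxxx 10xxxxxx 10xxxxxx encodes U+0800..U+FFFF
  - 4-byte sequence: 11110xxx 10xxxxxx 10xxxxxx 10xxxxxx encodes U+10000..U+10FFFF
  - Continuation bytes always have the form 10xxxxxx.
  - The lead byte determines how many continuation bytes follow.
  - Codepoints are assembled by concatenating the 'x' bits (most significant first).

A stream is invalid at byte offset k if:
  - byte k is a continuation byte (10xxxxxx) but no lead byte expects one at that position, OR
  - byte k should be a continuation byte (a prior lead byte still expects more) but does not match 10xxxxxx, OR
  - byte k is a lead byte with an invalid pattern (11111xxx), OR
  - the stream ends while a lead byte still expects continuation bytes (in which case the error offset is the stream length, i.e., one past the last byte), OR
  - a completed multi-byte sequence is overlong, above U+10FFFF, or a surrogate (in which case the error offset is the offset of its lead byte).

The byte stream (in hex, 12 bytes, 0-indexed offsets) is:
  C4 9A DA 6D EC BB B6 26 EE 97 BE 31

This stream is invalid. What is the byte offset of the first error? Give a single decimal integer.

Byte[0]=C4: 2-byte lead, need 1 cont bytes. acc=0x4
Byte[1]=9A: continuation. acc=(acc<<6)|0x1A=0x11A
Completed: cp=U+011A (starts at byte 0)
Byte[2]=DA: 2-byte lead, need 1 cont bytes. acc=0x1A
Byte[3]=6D: expected 10xxxxxx continuation. INVALID

Answer: 3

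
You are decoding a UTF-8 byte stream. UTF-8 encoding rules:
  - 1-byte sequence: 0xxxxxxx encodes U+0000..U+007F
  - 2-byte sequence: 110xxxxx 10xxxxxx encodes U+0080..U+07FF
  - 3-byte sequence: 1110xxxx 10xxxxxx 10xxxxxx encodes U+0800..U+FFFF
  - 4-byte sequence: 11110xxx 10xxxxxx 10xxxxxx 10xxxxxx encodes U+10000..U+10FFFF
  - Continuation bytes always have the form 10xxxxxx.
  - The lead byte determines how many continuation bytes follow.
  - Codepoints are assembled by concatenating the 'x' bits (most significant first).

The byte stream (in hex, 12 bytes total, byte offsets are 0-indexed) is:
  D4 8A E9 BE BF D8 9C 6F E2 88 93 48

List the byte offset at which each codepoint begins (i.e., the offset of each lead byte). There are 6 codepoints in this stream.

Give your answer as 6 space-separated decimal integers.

Byte[0]=D4: 2-byte lead, need 1 cont bytes. acc=0x14
Byte[1]=8A: continuation. acc=(acc<<6)|0x0A=0x50A
Completed: cp=U+050A (starts at byte 0)
Byte[2]=E9: 3-byte lead, need 2 cont bytes. acc=0x9
Byte[3]=BE: continuation. acc=(acc<<6)|0x3E=0x27E
Byte[4]=BF: continuation. acc=(acc<<6)|0x3F=0x9FBF
Completed: cp=U+9FBF (starts at byte 2)
Byte[5]=D8: 2-byte lead, need 1 cont bytes. acc=0x18
Byte[6]=9C: continuation. acc=(acc<<6)|0x1C=0x61C
Completed: cp=U+061C (starts at byte 5)
Byte[7]=6F: 1-byte ASCII. cp=U+006F
Byte[8]=E2: 3-byte lead, need 2 cont bytes. acc=0x2
Byte[9]=88: continuation. acc=(acc<<6)|0x08=0x88
Byte[10]=93: continuation. acc=(acc<<6)|0x13=0x2213
Completed: cp=U+2213 (starts at byte 8)
Byte[11]=48: 1-byte ASCII. cp=U+0048

Answer: 0 2 5 7 8 11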